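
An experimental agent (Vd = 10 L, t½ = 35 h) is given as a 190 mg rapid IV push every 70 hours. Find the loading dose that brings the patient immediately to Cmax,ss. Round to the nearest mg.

f = (1/2)^(70/35) ≈ 0.250000; accumulation ratio R = 1/(1−f) ≈ 1.33333.
Loading dose to hit Cmax,ss on first dose: D_load = D_maint·R ≈ 190 × 1.33333 ≈ 253.33 mg.

253 mg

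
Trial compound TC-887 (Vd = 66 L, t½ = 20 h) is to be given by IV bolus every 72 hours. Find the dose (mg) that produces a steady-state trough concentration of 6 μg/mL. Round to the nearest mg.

τ/t½ = 72/20 ≈ 3.6, so f = (1/2)^(72/20) ≈ 0.082469.
Cmin,ss = (D/Vd)·f/(1−f), so D = Cmin,ss·Vd·(1−f)/f.
D = 6 × 66 × (1−f)/f ≈ 6 × 66 × 11.12577 ≈ 4405.80 mg.

4406 mg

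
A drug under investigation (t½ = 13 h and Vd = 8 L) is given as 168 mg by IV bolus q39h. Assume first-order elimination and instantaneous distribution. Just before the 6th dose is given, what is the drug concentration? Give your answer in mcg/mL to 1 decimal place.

f = (1/2)^(τ/t½) = (1/2)^(39/13) ≈ 0.1250.
C₀ = D/Vd = 168/8 ≈ 21.000 mcg/mL.
Before the 6th dose, 5 doses have been given. Superposition: Cmin = C₀·(f + f² + … + f^5).
≈ 21.000 × (0.1250 + 0.0156 + 0.0020 + 0.0002 + 0.0000) ≈ 21.000 × 0.1428 ≈ 2.999 mcg/mL.

3.0 mcg/mL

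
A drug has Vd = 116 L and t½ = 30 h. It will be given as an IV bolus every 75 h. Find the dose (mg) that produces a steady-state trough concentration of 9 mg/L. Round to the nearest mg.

4862 mg

τ/t½ = 75/30 ≈ 2.5, so f = (1/2)^(75/30) ≈ 0.176777.
Cmin,ss = (D/Vd)·f/(1−f), so D = Cmin,ss·Vd·(1−f)/f.
D = 9 × 116 × (1−f)/f ≈ 9 × 116 × 4.65684 ≈ 4861.74 mg.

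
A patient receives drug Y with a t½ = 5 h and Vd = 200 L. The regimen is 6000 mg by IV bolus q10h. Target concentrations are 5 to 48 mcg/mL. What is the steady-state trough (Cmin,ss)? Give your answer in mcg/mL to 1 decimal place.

10.0 mcg/mL

The dosing interval is 2 half-lives, so f = 2^(−2) = 0.25.
At steady state, R = 1/(1 − 0.25) = 4/3.
Single-dose peak C₀ = D/Vd = 6000/200 = 30 mcg/mL.
Steady-state peak Cmax,ss = C₀·R = 30 × 4/3 ≈ 40.000 mcg/mL.
Steady-state trough Cmin,ss = Cmax,ss·f ≈ 40.000 × 0.25 ≈ 10.000 mcg/mL.
Trough 10.0 mcg/mL vs MEC 5 mcg/mL: adequate.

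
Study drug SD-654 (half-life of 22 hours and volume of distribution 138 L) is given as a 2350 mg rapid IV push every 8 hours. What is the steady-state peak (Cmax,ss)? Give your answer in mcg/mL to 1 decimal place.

Over one 8-h interval, 8/22 ≈ 0.36364 half-lives elapse, leaving f ≈ 0.7772 of each dose.
At steady state, accumulation factor R = 1/(1 − e^(−kτ)) ≈ 4.4883.
Each bolus raises the concentration by D/Vd = 2350/138 ≈ 17.029 mcg/mL.
Cmax,ss = C₀/(1 − f) ≈ 17.029/0.2228 ≈ 76.432 mcg/mL.

76.4 mcg/mL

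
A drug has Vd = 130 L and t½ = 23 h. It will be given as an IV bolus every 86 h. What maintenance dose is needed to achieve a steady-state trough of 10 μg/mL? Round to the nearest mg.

16059 mg

τ/t½ = 86/23 ≈ 3.7391, so f = (1/2)^(86/23) ≈ 0.074888.
Cmin,ss = (D/Vd)·f/(1−f), so D = Cmin,ss·Vd·(1−f)/f.
D = 10 × 130 × (1−f)/f ≈ 10 × 130 × 12.35327 ≈ 16059.25 mg.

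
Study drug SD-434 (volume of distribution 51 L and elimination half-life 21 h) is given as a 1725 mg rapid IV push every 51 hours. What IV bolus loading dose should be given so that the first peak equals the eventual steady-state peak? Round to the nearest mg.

f = (1/2)^(51/21) ≈ 0.185749; accumulation ratio R = 1/(1−f) ≈ 1.22812.
Loading dose to hit Cmax,ss on first dose: D_load = D_maint·R ≈ 1725 × 1.22812 ≈ 2118.51 mg.

2119 mg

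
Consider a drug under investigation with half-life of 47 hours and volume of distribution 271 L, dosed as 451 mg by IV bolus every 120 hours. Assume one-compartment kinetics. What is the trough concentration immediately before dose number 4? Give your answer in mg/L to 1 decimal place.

f = (1/2)^(τ/t½) = (1/2)^(120/47) ≈ 0.1704.
C₀ = D/Vd = 451/271 ≈ 1.664 mg/L.
Before the 4th dose, 3 doses have been given. Superposition: Cmin = C₀·(f + f² + … + f^3).
≈ 1.664 × (0.1704 + 0.0290 + 0.0049) ≈ 1.664 × 0.2043 ≈ 0.340 mg/L.

0.3 mg/L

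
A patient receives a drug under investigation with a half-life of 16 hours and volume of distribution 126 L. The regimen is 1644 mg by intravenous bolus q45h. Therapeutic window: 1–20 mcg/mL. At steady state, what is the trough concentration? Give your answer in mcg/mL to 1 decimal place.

k = ln2/t½ = ln2/16 ≈ 0.043322 h⁻¹; fraction remaining f = e^(−kτ) = e^(−0.043322×45) ≈ 0.1423.
Single-dose peak C₀ = D/Vd = 1644/126 ≈ 13.048 mcg/mL.
Steady-state trough Cmin,ss = C₀·f/(1−f) ≈ 13.048 × 0.1423/0.8577 ≈ 2.165 mcg/mL.
Trough 2.2 mcg/mL vs MEC 1 mcg/mL: adequate.

2.2 mcg/mL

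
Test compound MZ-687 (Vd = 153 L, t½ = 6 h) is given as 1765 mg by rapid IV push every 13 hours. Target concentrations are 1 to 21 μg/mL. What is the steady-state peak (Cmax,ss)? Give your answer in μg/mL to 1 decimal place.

Over one 13-h interval, 13/6 ≈ 2.1667 half-lives elapse, leaving f ≈ 0.2227 of each dose.
At steady state, accumulation factor R = 1/(1 − e^(−kτ)) ≈ 1.2865.
Each bolus raises the concentration by D/Vd = 1765/153 ≈ 11.536 μg/mL.
Steady-state peak Cmax,ss = C₀·R ≈ 11.536 × 1.2865 ≈ 14.841 μg/mL.
Peak 14.8 μg/mL vs MTC 21 μg/mL: below toxic threshold.

14.8 μg/mL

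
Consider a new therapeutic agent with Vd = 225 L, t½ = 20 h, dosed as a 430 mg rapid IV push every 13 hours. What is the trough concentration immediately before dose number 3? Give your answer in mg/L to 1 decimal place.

f = (1/2)^(τ/t½) = (1/2)^(13/20) ≈ 0.6373.
C₀ = D/Vd = 430/225 ≈ 1.911 mg/L.
Before the 3rd dose, 2 doses have been given. Superposition: Cmin = C₀·(f + f²).
≈ 1.911 × (0.6373 + 0.4062) ≈ 1.911 × 1.0435 ≈ 1.994 mg/L.

2.0 mg/L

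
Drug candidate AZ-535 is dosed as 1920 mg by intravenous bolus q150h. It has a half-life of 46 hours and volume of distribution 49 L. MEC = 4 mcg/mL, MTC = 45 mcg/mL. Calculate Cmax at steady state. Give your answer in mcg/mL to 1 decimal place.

43.7 mcg/mL

τ/t½ = 150/46 ≈ 3.2609, so fraction remaining f = (1/2)^(150/46) ≈ 0.1043.
At steady state, accumulation factor R = 1/(1 − e^(−kτ)) ≈ 1.1164.
Each bolus raises the concentration by D/Vd = 1920/49 ≈ 39.184 mcg/mL.
Steady-state peak Cmax,ss = C₀·R ≈ 39.184 × 1.1164 ≈ 43.745 mcg/mL.
Peak 43.7 mcg/mL vs MTC 45 mcg/mL: below toxic threshold.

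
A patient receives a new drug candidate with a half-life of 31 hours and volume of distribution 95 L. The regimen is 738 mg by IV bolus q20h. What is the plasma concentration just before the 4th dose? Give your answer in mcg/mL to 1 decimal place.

f = (1/2)^(τ/t½) = (1/2)^(20/31) ≈ 0.6394.
C₀ = D/Vd = 738/95 ≈ 7.768 mcg/mL.
Before the 4th dose, 3 doses have been given. Superposition: Cmin = C₀·(f + f² + … + f^3).
≈ 7.768 × (0.6394 + 0.4088 + 0.2614) ≈ 7.768 × 1.3096 ≈ 10.173 mcg/mL.

10.2 mcg/mL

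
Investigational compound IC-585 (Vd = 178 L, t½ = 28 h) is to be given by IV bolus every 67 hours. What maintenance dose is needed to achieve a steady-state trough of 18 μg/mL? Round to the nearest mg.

13623 mg

τ/t½ = 67/28 ≈ 2.3929, so f = (1/2)^(67/28) ≈ 0.190405.
Cmin,ss = (D/Vd)·f/(1−f), so D = Cmin,ss·Vd·(1−f)/f.
D = 18 × 178 × (1−f)/f ≈ 18 × 178 × 4.25196 ≈ 13623.28 mg.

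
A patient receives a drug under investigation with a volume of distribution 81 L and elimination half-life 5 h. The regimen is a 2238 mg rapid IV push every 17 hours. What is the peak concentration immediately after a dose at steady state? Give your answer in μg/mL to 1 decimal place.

k = ln2/t½ = ln2/5 ≈ 0.138629 h⁻¹; fraction remaining f = e^(−kτ) = e^(−0.138629×17) ≈ 0.0947.
At steady state, accumulation factor R = 1/(1 − e^(−kτ)) ≈ 1.1046.
Each bolus raises the concentration by D/Vd = 2238/81 ≈ 27.630 μg/mL.
Steady-state peak Cmax,ss = C₀·R ≈ 27.630 × 1.1046 ≈ 30.520 μg/mL.

30.5 μg/mL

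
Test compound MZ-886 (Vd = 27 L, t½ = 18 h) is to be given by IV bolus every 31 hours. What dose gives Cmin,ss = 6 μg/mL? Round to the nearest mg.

τ/t½ = 31/18 ≈ 1.7222, so f = (1/2)^(31/18) ≈ 0.303082.
Cmin,ss = (D/Vd)·f/(1−f), so D = Cmin,ss·Vd·(1−f)/f.
D = 6 × 27 × (1−f)/f ≈ 6 × 27 × 2.29944 ≈ 372.51 mg.

373 mg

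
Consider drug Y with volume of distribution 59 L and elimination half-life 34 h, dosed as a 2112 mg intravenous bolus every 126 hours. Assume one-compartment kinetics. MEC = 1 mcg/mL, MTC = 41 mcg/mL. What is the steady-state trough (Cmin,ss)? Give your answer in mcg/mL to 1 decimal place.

3.0 mcg/mL

Over one 126-h interval, 126/34 ≈ 3.7059 half-lives elapse, leaving f ≈ 0.0766 of each dose.
Single-dose peak C₀ = D/Vd = 2112/59 ≈ 35.797 mcg/mL.
Steady-state trough Cmin,ss = C₀·f/(1−f) ≈ 35.797 × 0.0766/0.9234 ≈ 2.970 mcg/mL.
Trough 3.0 mcg/mL vs MEC 1 mcg/mL: adequate.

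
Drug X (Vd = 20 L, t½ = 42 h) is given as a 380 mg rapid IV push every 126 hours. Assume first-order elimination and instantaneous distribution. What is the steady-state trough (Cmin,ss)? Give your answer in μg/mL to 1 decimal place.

The dosing interval is 3 half-lives, so f = 2^(−3) = 0.125.
Accumulation ratio R = 1/(1 − f) = 1/0.875 = 8/7.
Single-dose peak C₀ = D/Vd = 380/20 = 19 μg/mL.
Steady-state peak Cmax,ss = C₀·R = 19 × 8/7 ≈ 21.714 μg/mL.
Steady-state trough Cmin,ss = Cmax,ss·f ≈ 21.714 × 0.125 ≈ 2.714 μg/mL.

2.7 μg/mL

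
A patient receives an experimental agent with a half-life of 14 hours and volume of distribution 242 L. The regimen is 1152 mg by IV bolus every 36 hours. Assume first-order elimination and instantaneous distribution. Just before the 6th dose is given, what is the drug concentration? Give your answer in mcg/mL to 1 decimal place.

f = (1/2)^(τ/t½) = (1/2)^(36/14) ≈ 0.1682.
C₀ = D/Vd = 1152/242 ≈ 4.760 mcg/mL.
Before the 6th dose, 5 doses have been given. Superposition: Cmin = C₀·(f + f² + … + f^5).
≈ 4.760 × (0.1682 + 0.0283 + 0.0048 + 0.0008 + 0.0001) ≈ 4.760 × 0.2022 ≈ 0.962 mcg/mL.

1.0 mcg/mL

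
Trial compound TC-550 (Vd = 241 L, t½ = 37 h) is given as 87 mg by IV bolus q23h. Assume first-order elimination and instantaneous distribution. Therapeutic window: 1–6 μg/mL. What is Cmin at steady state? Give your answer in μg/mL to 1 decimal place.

0.7 μg/mL

k = ln2/t½ = ln2/37 ≈ 0.018734 h⁻¹; fraction remaining f = e^(−kτ) = e^(−0.018734×23) ≈ 0.6499.
Accumulation ratio R = 1/(1 − f) ≈ 1/0.3501 ≈ 2.8563.
Single-dose peak C₀ = D/Vd = 87/241 ≈ 0.361 μg/mL.
Cmax,ss = C₀/(1 − f) ≈ 0.361/0.3501 ≈ 1.031 μg/mL.
One interval later, Cmin,ss = Cmax,ss·e^(−kτ) ≈ 1.031 × 0.6499 ≈ 0.670 μg/mL.
Trough 0.7 μg/mL vs MEC 1 μg/mL: subtherapeutic.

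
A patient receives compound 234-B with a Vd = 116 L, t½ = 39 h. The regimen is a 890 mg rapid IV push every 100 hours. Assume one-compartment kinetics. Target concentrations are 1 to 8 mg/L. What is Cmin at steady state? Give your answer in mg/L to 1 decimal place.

Over one 100-h interval, 100/39 ≈ 2.5641 half-lives elapse, leaving f ≈ 0.1691 of each dose.
At steady state, accumulation factor R = 1/(1 − e^(−kτ)) ≈ 1.2035.
Each bolus raises the concentration by D/Vd = 890/116 ≈ 7.672 mg/L.
Steady-state peak Cmax,ss = C₀·R ≈ 7.672 × 1.2035 ≈ 9.233 mg/L.
One interval later, Cmin,ss = Cmax,ss·e^(−kτ) ≈ 9.233 × 0.1691 ≈ 1.561 mg/L.
Trough 1.6 mg/L vs MEC 1 mg/L: adequate.

1.6 mg/L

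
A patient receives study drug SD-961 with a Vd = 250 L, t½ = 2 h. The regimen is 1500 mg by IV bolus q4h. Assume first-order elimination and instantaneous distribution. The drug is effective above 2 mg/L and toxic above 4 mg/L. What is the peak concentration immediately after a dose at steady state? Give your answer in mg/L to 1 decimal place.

The dosing interval is 2 half-lives, so f = 2^(−2) = 0.25.
At steady state, R = 1/(1 − 0.25) = 4/3.
Single-dose peak C₀ = D/Vd = 1500/250 = 6 mg/L.
Steady-state peak Cmax,ss = C₀·R = 6 × 4/3 ≈ 8.000 mg/L.
Peak 8.0 mg/L vs MTC 4 mg/L: exceeds toxic threshold.

8.0 mg/L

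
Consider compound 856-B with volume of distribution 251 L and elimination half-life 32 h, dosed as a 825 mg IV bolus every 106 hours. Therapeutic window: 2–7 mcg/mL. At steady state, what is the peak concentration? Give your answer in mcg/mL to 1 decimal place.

3.7 mcg/mL

Over one 106-h interval, 106/32 ≈ 3.3125 half-lives elapse, leaving f ≈ 0.1007 of each dose.
Accumulation ratio R = 1/(1 − f) ≈ 1/0.8993 ≈ 1.1120.
Each bolus raises the concentration by D/Vd = 825/251 ≈ 3.287 mcg/mL.
Steady-state peak Cmax,ss = C₀·R ≈ 3.287 × 1.1120 ≈ 3.655 mcg/mL.
Peak 3.7 mcg/mL vs MTC 7 mcg/mL: below toxic threshold.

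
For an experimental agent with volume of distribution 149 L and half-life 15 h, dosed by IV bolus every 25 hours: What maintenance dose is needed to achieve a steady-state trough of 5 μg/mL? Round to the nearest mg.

τ/t½ = 25/15 ≈ 1.6667, so f = (1/2)^(25/15) ≈ 0.314980.
Cmin,ss = (D/Vd)·f/(1−f), so D = Cmin,ss·Vd·(1−f)/f.
D = 5 × 149 × (1−f)/f ≈ 5 × 149 × 2.17480 ≈ 1620.23 mg.

1620 mg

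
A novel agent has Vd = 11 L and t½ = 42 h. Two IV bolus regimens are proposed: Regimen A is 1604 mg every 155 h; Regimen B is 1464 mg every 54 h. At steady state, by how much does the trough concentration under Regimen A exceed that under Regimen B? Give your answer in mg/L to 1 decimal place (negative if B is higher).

-80.3 mg/L

Regimen A: f = (1/2)^(155/42) ≈ 0.0775; Cmin,ss = (1604/11)·f/(1−f) ≈ 12.250 mg/L.
Regimen B: f = (1/2)^(54/42) ≈ 0.4102; Cmin,ss = (1464/11)·f/(1−f) ≈ 92.563 mg/L.
Difference ≈ 12.250 − 92.563 ≈ -80.313 mg/L.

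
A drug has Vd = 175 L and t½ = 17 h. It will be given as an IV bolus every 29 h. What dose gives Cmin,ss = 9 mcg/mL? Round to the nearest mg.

τ/t½ = 29/17 ≈ 1.7059, so f = (1/2)^(29/17) ≈ 0.306534.
Cmin,ss = (D/Vd)·f/(1−f), so D = Cmin,ss·Vd·(1−f)/f.
D = 9 × 175 × (1−f)/f ≈ 9 × 175 × 2.26228 ≈ 3563.09 mg.

3563 mg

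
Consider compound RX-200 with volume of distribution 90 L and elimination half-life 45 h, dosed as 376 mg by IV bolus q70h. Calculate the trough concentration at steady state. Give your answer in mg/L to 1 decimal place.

2.2 mg/L

k = ln2/t½ = ln2/45 ≈ 0.015403 h⁻¹; fraction remaining f = e^(−kτ) = e^(−0.015403×70) ≈ 0.3402.
At steady state, accumulation factor R = 1/(1 − e^(−kτ)) ≈ 1.5156.
Each bolus raises the concentration by D/Vd = 376/90 ≈ 4.178 mg/L.
Cmax,ss = C₀/(1 − f) ≈ 4.178/0.6598 ≈ 6.332 mg/L.
Steady-state trough Cmin,ss = Cmax,ss·f ≈ 6.332 × 0.3402 ≈ 2.154 mg/L.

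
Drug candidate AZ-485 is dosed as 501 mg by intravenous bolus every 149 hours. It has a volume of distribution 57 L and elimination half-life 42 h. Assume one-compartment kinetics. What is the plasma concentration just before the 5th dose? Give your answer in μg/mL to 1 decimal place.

0.8 μg/mL

f = (1/2)^(τ/t½) = (1/2)^(149/42) ≈ 0.0855.
C₀ = D/Vd = 501/57 ≈ 8.789 μg/mL.
Before the 5th dose, 4 doses have been given. Superposition: Cmin = C₀·(f + f² + … + f^4).
≈ 8.789 × (0.0855 + 0.0073 + 0.0006 + 0.0001) ≈ 8.789 × 0.0935 ≈ 0.822 μg/mL.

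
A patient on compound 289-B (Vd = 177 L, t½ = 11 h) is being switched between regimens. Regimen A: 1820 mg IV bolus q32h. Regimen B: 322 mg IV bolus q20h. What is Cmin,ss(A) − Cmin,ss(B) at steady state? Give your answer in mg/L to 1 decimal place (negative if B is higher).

Regimen A: f = (1/2)^(32/11) ≈ 0.1331; Cmin,ss = (1820/177)·f/(1−f) ≈ 1.579 mg/L.
Regimen B: f = (1/2)^(20/11) ≈ 0.2836; Cmin,ss = (322/177)·f/(1−f) ≈ 0.720 mg/L.
Difference ≈ 1.579 − 0.720 ≈ 0.859 mg/L.

0.9 mg/L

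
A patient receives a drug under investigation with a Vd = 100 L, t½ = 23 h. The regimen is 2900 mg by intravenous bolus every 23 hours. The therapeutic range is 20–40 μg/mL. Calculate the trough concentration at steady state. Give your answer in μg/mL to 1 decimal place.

The dosing interval is 1 half-life, so f = 2^(−1) = 0.5.
Accumulation ratio R = 1/(1 − f) = 1/0.5 = 2/1.
Single-dose peak C₀ = D/Vd = 2900/100 = 29 μg/mL.
Steady-state peak Cmax,ss = C₀·R = 29 × 2/1 ≈ 58.000 μg/mL.
Steady-state trough Cmin,ss = Cmax,ss·f ≈ 58.000 × 0.5 ≈ 29.000 μg/mL.
Trough 29.0 μg/mL vs MEC 20 μg/mL: adequate.

29.0 μg/mL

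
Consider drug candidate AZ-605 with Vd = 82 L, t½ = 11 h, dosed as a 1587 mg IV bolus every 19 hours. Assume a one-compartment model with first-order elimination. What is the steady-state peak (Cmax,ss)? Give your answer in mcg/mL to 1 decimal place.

27.7 mcg/mL

τ/t½ = 19/11 ≈ 1.7273, so fraction remaining f = (1/2)^(19/11) ≈ 0.3020.
At steady state, accumulation factor R = 1/(1 − e^(−kτ)) ≈ 1.4327.
Each bolus raises the concentration by D/Vd = 1587/82 ≈ 19.354 mcg/mL.
Cmax,ss = C₀/(1 − f) ≈ 19.354/0.6980 ≈ 27.728 mcg/mL.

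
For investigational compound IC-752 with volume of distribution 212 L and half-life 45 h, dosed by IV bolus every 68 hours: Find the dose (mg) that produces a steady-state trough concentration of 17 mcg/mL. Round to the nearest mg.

τ/t½ = 68/45 ≈ 1.5111, so f = (1/2)^(68/45) ≈ 0.350841.
Cmin,ss = (D/Vd)·f/(1−f), so D = Cmin,ss·Vd·(1−f)/f.
D = 17 × 212 × (1−f)/f ≈ 17 × 212 × 1.85029 ≈ 6668.45 mg.

6668 mg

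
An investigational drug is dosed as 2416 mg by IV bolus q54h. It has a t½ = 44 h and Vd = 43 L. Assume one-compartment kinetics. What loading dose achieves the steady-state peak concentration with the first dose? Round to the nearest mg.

4217 mg

f = (1/2)^(54/44) ≈ 0.427124; accumulation ratio R = 1/(1−f) ≈ 1.74558.
Loading dose to hit Cmax,ss on first dose: D_load = D_maint·R ≈ 2416 × 1.74558 ≈ 4217.32 mg.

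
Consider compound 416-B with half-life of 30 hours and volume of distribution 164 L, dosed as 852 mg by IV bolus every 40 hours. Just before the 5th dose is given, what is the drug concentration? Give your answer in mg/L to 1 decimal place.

3.3 mg/L

f = (1/2)^(τ/t½) = (1/2)^(40/30) ≈ 0.3969.
C₀ = D/Vd = 852/164 ≈ 5.195 mg/L.
Before the 5th dose, 4 doses have been given. Superposition: Cmin = C₀·(f + f² + … + f^4).
≈ 5.195 × (0.3969 + 0.1575 + 0.0625 + 0.0248) ≈ 5.195 × 0.6417 ≈ 3.334 mg/L.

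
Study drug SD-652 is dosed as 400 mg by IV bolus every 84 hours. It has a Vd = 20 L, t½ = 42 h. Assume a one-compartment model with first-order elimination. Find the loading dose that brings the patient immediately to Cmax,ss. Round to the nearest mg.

533 mg

f = (1/2)^(84/42) ≈ 0.250000; accumulation ratio R = 1/(1−f) ≈ 1.33333.
Loading dose to hit Cmax,ss on first dose: D_load = D_maint·R ≈ 400 × 1.33333 ≈ 533.33 mg.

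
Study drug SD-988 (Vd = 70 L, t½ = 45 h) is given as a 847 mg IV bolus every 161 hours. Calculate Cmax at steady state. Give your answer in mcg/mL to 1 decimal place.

13.2 mcg/mL

τ/t½ = 161/45 ≈ 3.5778, so fraction remaining f = (1/2)^(161/45) ≈ 0.0837.
Accumulation ratio R = 1/(1 − f) ≈ 1/0.9163 ≈ 1.0913.
Single-dose peak C₀ = D/Vd = 847/70 ≈ 12.100 mcg/mL.
Cmax,ss = C₀/(1 − f) ≈ 12.100/0.9163 ≈ 13.205 mcg/mL.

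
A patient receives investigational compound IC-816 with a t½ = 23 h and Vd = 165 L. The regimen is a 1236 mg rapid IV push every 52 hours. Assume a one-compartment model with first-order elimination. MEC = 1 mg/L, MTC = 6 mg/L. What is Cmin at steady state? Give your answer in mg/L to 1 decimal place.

2.0 mg/L

Over one 52-h interval, 52/23 ≈ 2.2609 half-lives elapse, leaving f ≈ 0.2086 of each dose.
Accumulation ratio R = 1/(1 − f) ≈ 1/0.7914 ≈ 1.2636.
Single-dose peak C₀ = D/Vd = 1236/165 ≈ 7.491 mg/L.
Cmax,ss = C₀/(1 − f) ≈ 7.491/0.7914 ≈ 9.466 mg/L.
One interval later, Cmin,ss = Cmax,ss·e^(−kτ) ≈ 9.466 × 0.2086 ≈ 1.975 mg/L.
Trough 2.0 mg/L vs MEC 1 mg/L: adequate.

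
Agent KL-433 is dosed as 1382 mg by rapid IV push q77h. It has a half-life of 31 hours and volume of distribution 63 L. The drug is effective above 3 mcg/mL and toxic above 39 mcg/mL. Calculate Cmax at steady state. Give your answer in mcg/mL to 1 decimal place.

Over one 77-h interval, 77/31 ≈ 2.4839 half-lives elapse, leaving f ≈ 0.1788 of each dose.
Accumulation ratio R = 1/(1 − f) ≈ 1/0.8212 ≈ 1.2177.
Single-dose peak C₀ = D/Vd = 1382/63 ≈ 21.937 mcg/mL.
Steady-state peak Cmax,ss = C₀·R ≈ 21.937 × 1.2177 ≈ 26.713 mcg/mL.
Peak 26.7 mcg/mL vs MTC 39 mcg/mL: below toxic threshold.

26.7 mcg/mL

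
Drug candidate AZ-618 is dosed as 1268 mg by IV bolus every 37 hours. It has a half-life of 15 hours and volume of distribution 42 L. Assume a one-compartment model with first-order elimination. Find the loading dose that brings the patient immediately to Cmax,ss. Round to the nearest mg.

f = (1/2)^(37/15) ≈ 0.180909; accumulation ratio R = 1/(1−f) ≈ 1.22087.
Loading dose to hit Cmax,ss on first dose: D_load = D_maint·R ≈ 1268 × 1.22087 ≈ 1548.06 mg.

1548 mg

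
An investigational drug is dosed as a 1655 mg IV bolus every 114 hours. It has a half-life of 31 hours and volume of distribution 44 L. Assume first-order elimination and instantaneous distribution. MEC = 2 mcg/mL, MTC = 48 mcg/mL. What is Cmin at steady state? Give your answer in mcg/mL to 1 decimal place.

k = ln2/t½ = ln2/31 ≈ 0.022360 h⁻¹; fraction remaining f = e^(−kτ) = e^(−0.022360×114) ≈ 0.0782.
Accumulation ratio R = 1/(1 − f) ≈ 1/0.9218 ≈ 1.0848.
Each bolus raises the concentration by D/Vd = 1655/44 ≈ 37.614 mcg/mL.
Cmax,ss = C₀/(1 − f) ≈ 37.614/0.9218 ≈ 40.805 mcg/mL.
One interval later, Cmin,ss = Cmax,ss·e^(−kτ) ≈ 40.805 × 0.0782 ≈ 3.191 mcg/mL.
Trough 3.2 mcg/mL vs MEC 2 mcg/mL: adequate.

3.2 mcg/mL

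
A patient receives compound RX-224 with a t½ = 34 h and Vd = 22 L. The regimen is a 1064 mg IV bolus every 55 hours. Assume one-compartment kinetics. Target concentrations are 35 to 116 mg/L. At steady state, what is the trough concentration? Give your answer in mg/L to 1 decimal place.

23.4 mg/L

Over one 55-h interval, 55/34 ≈ 1.6176 half-lives elapse, leaving f ≈ 0.3259 of each dose.
Each bolus raises the concentration by D/Vd = 1064/22 ≈ 48.364 mg/L.
Steady-state trough Cmin,ss = C₀·f/(1−f) ≈ 48.364 × 0.3259/0.6741 ≈ 23.382 mg/L.
Trough 23.4 mg/L vs MEC 35 mg/L: subtherapeutic.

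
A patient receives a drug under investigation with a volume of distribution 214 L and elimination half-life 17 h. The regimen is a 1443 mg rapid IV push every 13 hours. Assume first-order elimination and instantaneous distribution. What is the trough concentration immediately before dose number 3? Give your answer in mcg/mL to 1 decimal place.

f = (1/2)^(τ/t½) = (1/2)^(13/17) ≈ 0.5886.
C₀ = D/Vd = 1443/214 ≈ 6.743 mcg/mL.
Before the 3rd dose, 2 doses have been given. Superposition: Cmin = C₀·(f + f²).
≈ 6.743 × (0.5886 + 0.3464) ≈ 6.743 × 0.9350 ≈ 6.305 mcg/mL.

6.3 mcg/mL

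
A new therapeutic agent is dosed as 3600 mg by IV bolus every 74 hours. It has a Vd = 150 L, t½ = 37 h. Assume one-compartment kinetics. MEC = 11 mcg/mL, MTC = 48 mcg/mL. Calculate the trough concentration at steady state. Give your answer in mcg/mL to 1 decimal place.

The dosing interval is 2 half-lives, so f = 2^(−2) = 0.25.
At steady state, R = 1/(1 − 0.25) = 4/3.
Single-dose peak C₀ = D/Vd = 3600/150 = 24 mcg/mL.
Steady-state peak Cmax,ss = C₀·R = 24 × 4/3 ≈ 32.000 mcg/mL.
Steady-state trough Cmin,ss = Cmax,ss·f ≈ 32.000 × 0.25 ≈ 8.000 mcg/mL.
Trough 8.0 mcg/mL vs MEC 11 mcg/mL: subtherapeutic.

8.0 mcg/mL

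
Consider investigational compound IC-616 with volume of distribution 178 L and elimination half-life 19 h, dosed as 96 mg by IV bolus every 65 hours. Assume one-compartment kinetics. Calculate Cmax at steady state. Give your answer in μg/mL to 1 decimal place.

0.6 μg/mL

Over one 65-h interval, 65/19 ≈ 3.4211 half-lives elapse, leaving f ≈ 0.0934 of each dose.
Accumulation ratio R = 1/(1 − f) ≈ 1/0.9066 ≈ 1.1030.
Single-dose peak C₀ = D/Vd = 96/178 ≈ 0.539 μg/mL.
Cmax,ss = C₀/(1 − f) ≈ 0.539/0.9066 ≈ 0.595 μg/mL.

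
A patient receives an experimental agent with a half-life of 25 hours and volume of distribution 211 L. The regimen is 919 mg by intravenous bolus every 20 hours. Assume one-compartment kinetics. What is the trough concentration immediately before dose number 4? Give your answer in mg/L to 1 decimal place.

f = (1/2)^(τ/t½) = (1/2)^(20/25) ≈ 0.5743.
C₀ = D/Vd = 919/211 ≈ 4.355 mg/L.
Before the 4th dose, 3 doses have been given. Superposition: Cmin = C₀·(f + f² + … + f^3).
≈ 4.355 × (0.5743 + 0.3298 + 0.1894) ≈ 4.355 × 1.0935 ≈ 4.762 mg/L.

4.8 mg/L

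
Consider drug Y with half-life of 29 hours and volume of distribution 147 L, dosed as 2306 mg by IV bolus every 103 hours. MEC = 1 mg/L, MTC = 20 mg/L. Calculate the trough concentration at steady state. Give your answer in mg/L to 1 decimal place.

1.5 mg/L

Over one 103-h interval, 103/29 ≈ 3.5517 half-lives elapse, leaving f ≈ 0.0853 of each dose.
Each bolus raises the concentration by D/Vd = 2306/147 ≈ 15.687 mg/L.
Steady-state trough Cmin,ss = C₀·f/(1−f) ≈ 15.687 × 0.0853/0.9147 ≈ 1.463 mg/L.
Trough 1.5 mg/L vs MEC 1 mg/L: adequate.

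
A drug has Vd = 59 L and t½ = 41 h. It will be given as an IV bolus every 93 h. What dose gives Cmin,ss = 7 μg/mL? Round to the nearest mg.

1577 mg

τ/t½ = 93/41 ≈ 2.2683, so f = (1/2)^(93/41) ≈ 0.207575.
Cmin,ss = (D/Vd)·f/(1−f), so D = Cmin,ss·Vd·(1−f)/f.
D = 7 × 59 × (1−f)/f ≈ 7 × 59 × 3.81754 ≈ 1576.64 mg.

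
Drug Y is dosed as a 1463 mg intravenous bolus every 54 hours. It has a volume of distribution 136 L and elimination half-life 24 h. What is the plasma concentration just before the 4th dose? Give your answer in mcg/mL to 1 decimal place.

f = (1/2)^(τ/t½) = (1/2)^(54/24) ≈ 0.2102.
C₀ = D/Vd = 1463/136 ≈ 10.757 mcg/mL.
Before the 4th dose, 3 doses have been given. Superposition: Cmin = C₀·(f + f² + … + f^3).
≈ 10.757 × (0.2102 + 0.0442 + 0.0093) ≈ 10.757 × 0.2637 ≈ 2.837 mcg/mL.

2.8 mcg/mL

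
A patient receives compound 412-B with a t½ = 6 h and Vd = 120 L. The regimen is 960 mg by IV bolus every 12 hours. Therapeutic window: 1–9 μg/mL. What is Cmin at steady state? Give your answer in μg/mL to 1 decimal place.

The dosing interval is 2 half-lives, so f = 2^(−2) = 0.25.
Accumulation ratio R = 1/(1 − f) = 1/0.75 = 4/3.
Single-dose peak C₀ = D/Vd = 960/120 = 8 μg/mL.
Steady-state peak Cmax,ss = C₀·R = 8 × 4/3 ≈ 10.667 μg/mL.
Steady-state trough Cmin,ss = Cmax,ss·f ≈ 10.667 × 0.25 ≈ 2.667 μg/mL.
Trough 2.7 μg/mL vs MEC 1 μg/mL: adequate.

2.7 μg/mL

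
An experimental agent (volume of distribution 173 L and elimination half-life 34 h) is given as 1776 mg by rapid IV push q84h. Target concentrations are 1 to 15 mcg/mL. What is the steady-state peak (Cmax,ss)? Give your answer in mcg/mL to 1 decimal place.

τ/t½ = 84/34 ≈ 2.4706, so fraction remaining f = (1/2)^(84/34) ≈ 0.1804.
At steady state, accumulation factor R = 1/(1 − e^(−kτ)) ≈ 1.2201.
Single-dose peak C₀ = D/Vd = 1776/173 ≈ 10.266 mcg/mL.
Cmax,ss = C₀/(1 − f) ≈ 10.266/0.8196 ≈ 12.526 mcg/mL.
Peak 12.5 mcg/mL vs MTC 15 mcg/mL: below toxic threshold.

12.5 mcg/mL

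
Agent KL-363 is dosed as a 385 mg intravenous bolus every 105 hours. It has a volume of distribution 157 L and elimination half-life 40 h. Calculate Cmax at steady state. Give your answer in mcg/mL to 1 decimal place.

2.9 mcg/mL

Over one 105-h interval, 105/40 ≈ 2.625 half-lives elapse, leaving f ≈ 0.1621 of each dose.
Accumulation ratio R = 1/(1 − f) ≈ 1/0.8379 ≈ 1.1935.
Single-dose peak C₀ = D/Vd = 385/157 ≈ 2.452 mcg/mL.
Steady-state peak Cmax,ss = C₀·R ≈ 2.452 × 1.1935 ≈ 2.926 mcg/mL.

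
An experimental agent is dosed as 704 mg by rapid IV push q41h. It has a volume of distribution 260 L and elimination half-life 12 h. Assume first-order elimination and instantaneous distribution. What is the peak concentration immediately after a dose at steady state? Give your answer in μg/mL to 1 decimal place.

τ/t½ = 41/12 ≈ 3.4167, so fraction remaining f = (1/2)^(41/12) ≈ 0.0936.
Accumulation ratio R = 1/(1 − f) ≈ 1/0.9064 ≈ 1.1033.
Each bolus raises the concentration by D/Vd = 704/260 ≈ 2.708 μg/mL.
Steady-state peak Cmax,ss = C₀·R ≈ 2.708 × 1.1033 ≈ 2.988 μg/mL.

3.0 μg/mL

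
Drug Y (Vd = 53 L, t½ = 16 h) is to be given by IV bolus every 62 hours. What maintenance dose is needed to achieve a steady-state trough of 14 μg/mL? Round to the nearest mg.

10145 mg

τ/t½ = 62/16 ≈ 3.875, so f = (1/2)^(62/16) ≈ 0.068157.
Cmin,ss = (D/Vd)·f/(1−f), so D = Cmin,ss·Vd·(1−f)/f.
D = 14 × 53 × (1−f)/f ≈ 14 × 53 × 13.67201 ≈ 10144.63 mg.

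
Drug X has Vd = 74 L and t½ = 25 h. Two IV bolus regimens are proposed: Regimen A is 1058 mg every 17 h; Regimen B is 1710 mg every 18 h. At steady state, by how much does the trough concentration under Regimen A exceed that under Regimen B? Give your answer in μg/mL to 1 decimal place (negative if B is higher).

-12.0 μg/mL

Regimen A: f = (1/2)^(17/25) ≈ 0.6242; Cmin,ss = (1058/74)·f/(1−f) ≈ 23.748 μg/mL.
Regimen B: f = (1/2)^(18/25) ≈ 0.6071; Cmin,ss = (1710/74)·f/(1−f) ≈ 35.706 μg/mL.
Difference ≈ 23.748 − 35.706 ≈ -11.958 μg/mL.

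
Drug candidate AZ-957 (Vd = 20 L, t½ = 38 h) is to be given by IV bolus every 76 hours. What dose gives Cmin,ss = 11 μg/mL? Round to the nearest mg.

660 mg

τ/t½ = 76/38 ≈ 2, so f = (1/2)^(76/38) ≈ 0.250000.
Cmin,ss = (D/Vd)·f/(1−f), so D = Cmin,ss·Vd·(1−f)/f.
D = 11 × 20 × (1−f)/f ≈ 11 × 20 × 3.00000 ≈ 660.00 mg.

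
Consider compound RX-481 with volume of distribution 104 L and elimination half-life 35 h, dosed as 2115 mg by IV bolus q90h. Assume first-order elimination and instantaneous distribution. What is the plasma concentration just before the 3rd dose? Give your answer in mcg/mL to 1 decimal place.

f = (1/2)^(τ/t½) = (1/2)^(90/35) ≈ 0.1682.
C₀ = D/Vd = 2115/104 ≈ 20.337 mcg/mL.
Before the 3rd dose, 2 doses have been given. Superposition: Cmin = C₀·(f + f²).
≈ 20.337 × (0.1682 + 0.0283) ≈ 20.337 × 0.1965 ≈ 3.996 mcg/mL.

4.0 mcg/mL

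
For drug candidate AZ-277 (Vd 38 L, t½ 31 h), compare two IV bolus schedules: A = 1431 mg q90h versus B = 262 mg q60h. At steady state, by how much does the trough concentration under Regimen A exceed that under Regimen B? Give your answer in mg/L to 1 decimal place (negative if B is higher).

Regimen A: f = (1/2)^(90/31) ≈ 0.1337; Cmin,ss = (1431/38)·f/(1−f) ≈ 5.812 mg/L.
Regimen B: f = (1/2)^(60/31) ≈ 0.2614; Cmin,ss = (262/38)·f/(1−f) ≈ 2.440 mg/L.
Difference ≈ 5.812 − 2.440 ≈ 3.372 mg/L.

3.4 mg/L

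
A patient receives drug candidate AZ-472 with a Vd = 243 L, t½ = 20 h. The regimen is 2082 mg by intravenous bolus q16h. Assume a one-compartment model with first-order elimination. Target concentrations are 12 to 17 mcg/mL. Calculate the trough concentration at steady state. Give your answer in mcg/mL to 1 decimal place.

τ/t½ = 16/20 ≈ 0.8, so fraction remaining f = (1/2)^(16/20) ≈ 0.5743.
At steady state, accumulation factor R = 1/(1 − e^(−kτ)) ≈ 2.3491.
Single-dose peak C₀ = D/Vd = 2082/243 ≈ 8.568 mcg/mL.
Cmax,ss = C₀/(1 − f) ≈ 8.568/0.4257 ≈ 20.127 mcg/mL.
One interval later, Cmin,ss = Cmax,ss·e^(−kτ) ≈ 20.127 × 0.5743 ≈ 11.559 mcg/mL.
Trough 11.6 mcg/mL vs MEC 12 mcg/mL: subtherapeutic.

11.6 mcg/mL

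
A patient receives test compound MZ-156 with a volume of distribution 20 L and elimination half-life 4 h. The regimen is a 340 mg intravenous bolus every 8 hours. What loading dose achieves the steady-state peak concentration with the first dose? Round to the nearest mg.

f = (1/2)^(8/4) ≈ 0.250000; accumulation ratio R = 1/(1−f) ≈ 1.33333.
Loading dose to hit Cmax,ss on first dose: D_load = D_maint·R ≈ 340 × 1.33333 ≈ 453.33 mg.

453 mg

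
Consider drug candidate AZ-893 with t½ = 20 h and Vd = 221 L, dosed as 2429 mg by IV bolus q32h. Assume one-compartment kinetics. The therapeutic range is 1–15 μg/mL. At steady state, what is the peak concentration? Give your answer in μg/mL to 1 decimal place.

16.4 μg/mL

τ/t½ = 32/20 ≈ 1.6, so fraction remaining f = (1/2)^(32/20) ≈ 0.3299.
At steady state, accumulation factor R = 1/(1 − e^(−kτ)) ≈ 1.4923.
Single-dose peak C₀ = D/Vd = 2429/221 ≈ 10.991 μg/mL.
Steady-state peak Cmax,ss = C₀·R ≈ 10.991 × 1.4923 ≈ 16.402 μg/mL.
Peak 16.4 μg/mL vs MTC 15 μg/mL: exceeds toxic threshold.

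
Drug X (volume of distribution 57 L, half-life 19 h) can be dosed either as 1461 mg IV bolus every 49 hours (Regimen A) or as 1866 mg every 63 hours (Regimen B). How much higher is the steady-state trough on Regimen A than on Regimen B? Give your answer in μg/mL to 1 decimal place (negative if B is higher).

Regimen A: f = (1/2)^(49/19) ≈ 0.1674; Cmin,ss = (1461/57)·f/(1−f) ≈ 5.153 μg/mL.
Regimen B: f = (1/2)^(63/19) ≈ 0.1004; Cmin,ss = (1866/57)·f/(1−f) ≈ 3.654 μg/mL.
Difference ≈ 5.153 − 3.654 ≈ 1.499 μg/mL.

1.5 μg/mL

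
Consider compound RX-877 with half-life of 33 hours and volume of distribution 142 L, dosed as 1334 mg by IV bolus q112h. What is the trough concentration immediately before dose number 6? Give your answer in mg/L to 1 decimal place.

f = (1/2)^(τ/t½) = (1/2)^(112/33) ≈ 0.0951.
C₀ = D/Vd = 1334/142 ≈ 9.394 mg/L.
Before the 6th dose, 5 doses have been given. Superposition: Cmin = C₀·(f + f² + … + f^5).
≈ 9.394 × (0.0951 + 0.0090 + 0.0009 + 0.0001 + 0.0000) ≈ 9.394 × 0.1051 ≈ 0.987 mg/L.

1.0 mg/L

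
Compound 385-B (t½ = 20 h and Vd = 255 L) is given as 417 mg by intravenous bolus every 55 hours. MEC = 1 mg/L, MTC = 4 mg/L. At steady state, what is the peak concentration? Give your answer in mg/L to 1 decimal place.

k = ln2/t½ = ln2/20 ≈ 0.034657 h⁻¹; fraction remaining f = e^(−kτ) = e^(−0.034657×55) ≈ 0.1487.
At steady state, accumulation factor R = 1/(1 − e^(−kτ)) ≈ 1.1747.
Single-dose peak C₀ = D/Vd = 417/255 ≈ 1.635 mg/L.
Steady-state peak Cmax,ss = C₀·R ≈ 1.635 × 1.1747 ≈ 1.921 mg/L.
Peak 1.9 mg/L vs MTC 4 mg/L: below toxic threshold.

1.9 mg/L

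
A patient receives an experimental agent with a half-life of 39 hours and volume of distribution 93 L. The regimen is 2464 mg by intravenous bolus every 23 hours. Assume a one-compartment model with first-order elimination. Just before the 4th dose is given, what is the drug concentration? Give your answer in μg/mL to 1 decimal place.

37.1 μg/mL

f = (1/2)^(τ/t½) = (1/2)^(23/39) ≈ 0.6645.
C₀ = D/Vd = 2464/93 ≈ 26.495 μg/mL.
Before the 4th dose, 3 doses have been given. Superposition: Cmin = C₀·(f + f² + … + f^3).
≈ 26.495 × (0.6645 + 0.4416 + 0.2934) ≈ 26.495 × 1.3995 ≈ 37.080 μg/mL.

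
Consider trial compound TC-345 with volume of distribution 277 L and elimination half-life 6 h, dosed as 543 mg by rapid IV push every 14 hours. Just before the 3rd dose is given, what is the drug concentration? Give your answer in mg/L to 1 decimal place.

0.5 mg/L

f = (1/2)^(τ/t½) = (1/2)^(14/6) ≈ 0.1984.
C₀ = D/Vd = 543/277 ≈ 1.960 mg/L.
Before the 3rd dose, 2 doses have been given. Superposition: Cmin = C₀·(f + f²).
≈ 1.960 × (0.1984 + 0.0394) ≈ 1.960 × 0.2378 ≈ 0.466 mg/L.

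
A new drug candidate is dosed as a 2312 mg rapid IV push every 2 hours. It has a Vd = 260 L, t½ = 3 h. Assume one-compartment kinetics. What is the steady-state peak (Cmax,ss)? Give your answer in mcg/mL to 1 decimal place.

24.0 mcg/mL

k = ln2/t½ = ln2/3 ≈ 0.231049 h⁻¹; fraction remaining f = e^(−kτ) = e^(−0.231049×2) ≈ 0.6300.
At steady state, accumulation factor R = 1/(1 − e^(−kτ)) ≈ 2.7027.
Single-dose peak C₀ = D/Vd = 2312/260 ≈ 8.892 mcg/mL.
Steady-state peak Cmax,ss = C₀·R ≈ 8.892 × 2.7027 ≈ 24.032 mcg/mL.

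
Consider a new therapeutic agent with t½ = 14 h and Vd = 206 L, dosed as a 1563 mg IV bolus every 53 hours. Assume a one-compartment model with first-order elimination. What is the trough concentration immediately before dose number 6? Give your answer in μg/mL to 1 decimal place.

0.6 μg/mL

f = (1/2)^(τ/t½) = (1/2)^(53/14) ≈ 0.0725.
C₀ = D/Vd = 1563/206 ≈ 7.587 μg/mL.
Before the 6th dose, 5 doses have been given. Superposition: Cmin = C₀·(f + f² + … + f^5).
≈ 7.587 × (0.0725 + 0.0053 + 0.0004 + 0.0000 + 0.0000) ≈ 7.587 × 0.0782 ≈ 0.593 μg/mL.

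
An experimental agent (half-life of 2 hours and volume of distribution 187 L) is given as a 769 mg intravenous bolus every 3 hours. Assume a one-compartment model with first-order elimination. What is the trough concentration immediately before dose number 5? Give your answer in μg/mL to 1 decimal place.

f = (1/2)^(τ/t½) = (1/2)^(3/2) ≈ 0.3536.
C₀ = D/Vd = 769/187 ≈ 4.112 μg/mL.
Before the 5th dose, 4 doses have been given. Superposition: Cmin = C₀·(f + f² + … + f^4).
≈ 4.112 × (0.3536 + 0.1250 + 0.0442 + 0.0156) ≈ 4.112 × 0.5384 ≈ 2.214 μg/mL.

2.2 μg/mL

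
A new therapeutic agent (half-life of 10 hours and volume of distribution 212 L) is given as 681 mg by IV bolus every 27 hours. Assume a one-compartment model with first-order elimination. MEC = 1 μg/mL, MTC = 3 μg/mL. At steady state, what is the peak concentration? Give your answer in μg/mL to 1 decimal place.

τ/t½ = 27/10 ≈ 2.7, so fraction remaining f = (1/2)^(27/10) ≈ 0.1539.
At steady state, accumulation factor R = 1/(1 − e^(−kτ)) ≈ 1.1819.
Each bolus raises the concentration by D/Vd = 681/212 ≈ 3.212 μg/mL.
Steady-state peak Cmax,ss = C₀·R ≈ 3.212 × 1.1819 ≈ 3.796 μg/mL.
Peak 3.8 μg/mL vs MTC 3 μg/mL: exceeds toxic threshold.

3.8 μg/mL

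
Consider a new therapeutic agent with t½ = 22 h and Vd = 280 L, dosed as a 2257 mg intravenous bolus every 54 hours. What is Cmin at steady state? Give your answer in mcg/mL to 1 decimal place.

Over one 54-h interval, 54/22 ≈ 2.4545 half-lives elapse, leaving f ≈ 0.1824 of each dose.
Accumulation ratio R = 1/(1 − f) ≈ 1/0.8176 ≈ 1.2231.
Each bolus raises the concentration by D/Vd = 2257/280 ≈ 8.061 mcg/mL.
Steady-state peak Cmax,ss = C₀·R ≈ 8.061 × 1.2231 ≈ 9.859 mcg/mL.
Steady-state trough Cmin,ss = Cmax,ss·f ≈ 9.859 × 0.1824 ≈ 1.798 mcg/mL.

1.8 mcg/mL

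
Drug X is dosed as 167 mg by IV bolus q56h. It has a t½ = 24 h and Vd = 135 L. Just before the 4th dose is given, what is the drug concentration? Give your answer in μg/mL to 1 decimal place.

0.3 μg/mL

f = (1/2)^(τ/t½) = (1/2)^(56/24) ≈ 0.1984.
C₀ = D/Vd = 167/135 ≈ 1.237 μg/mL.
Before the 4th dose, 3 doses have been given. Superposition: Cmin = C₀·(f + f² + … + f^3).
≈ 1.237 × (0.1984 + 0.0394 + 0.0078) ≈ 1.237 × 0.2456 ≈ 0.304 μg/mL.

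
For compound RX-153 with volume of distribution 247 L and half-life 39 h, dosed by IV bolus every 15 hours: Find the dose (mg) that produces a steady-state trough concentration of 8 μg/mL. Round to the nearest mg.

604 mg

τ/t½ = 15/39 ≈ 0.38462, so f = (1/2)^(15/39) ≈ 0.765983.
Cmin,ss = (D/Vd)·f/(1−f), so D = Cmin,ss·Vd·(1−f)/f.
D = 8 × 247 × (1−f)/f ≈ 8 × 247 × 0.30551 ≈ 603.69 mg.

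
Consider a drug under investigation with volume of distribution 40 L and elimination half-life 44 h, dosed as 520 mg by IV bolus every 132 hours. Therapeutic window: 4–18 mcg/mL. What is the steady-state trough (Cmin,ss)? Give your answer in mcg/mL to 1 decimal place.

The dosing interval is 3 half-lives, so f = 2^(−3) = 0.125.
At steady state, R = 1/(1 − 0.125) = 8/7.
Single-dose peak C₀ = D/Vd = 520/40 = 13 mcg/mL.
Steady-state peak Cmax,ss = C₀·R = 13 × 8/7 ≈ 14.857 mcg/mL.
Steady-state trough Cmin,ss = Cmax,ss·f ≈ 14.857 × 0.125 ≈ 1.857 mcg/mL.
Trough 1.9 mcg/mL vs MEC 4 mcg/mL: subtherapeutic.

1.9 mcg/mL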